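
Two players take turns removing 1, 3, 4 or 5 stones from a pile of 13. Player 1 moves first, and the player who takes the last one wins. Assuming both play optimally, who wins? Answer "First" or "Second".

First

W/L table (W = player to move can force a win):
i:   0  1  2  3  4  5  6  7  8  9 10 11 12 13
     L  W  L  W  W  W  W  W  L  W  L  W  W  W
Position 13 is W, so the first player wins.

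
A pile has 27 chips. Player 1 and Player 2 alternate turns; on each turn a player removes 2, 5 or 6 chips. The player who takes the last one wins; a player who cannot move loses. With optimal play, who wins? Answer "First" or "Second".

i:   0  1  2  3  4  5  6  7  8  9 10 11 12 13 14 15 16 17 18 19 20 21 22 23 24 25 26 27
     L  L  W  W  L  W  W  W  L  W  W  L  L  W  W  L  W  W  W  L  W  W  L  L  W  W  L  W
Position 27 is W, so the first player wins.

First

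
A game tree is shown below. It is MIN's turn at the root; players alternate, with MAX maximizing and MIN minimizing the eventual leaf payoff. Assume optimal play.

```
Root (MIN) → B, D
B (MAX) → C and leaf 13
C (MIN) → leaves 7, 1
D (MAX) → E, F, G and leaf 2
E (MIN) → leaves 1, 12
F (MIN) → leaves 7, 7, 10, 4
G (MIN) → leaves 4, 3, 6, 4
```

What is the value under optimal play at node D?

E: min(1, 12) = 1
F: min(7, 7, 10, 4) = 4
G: min(4, 3, 6, 4) = 3
D: max(1, 4, 3, 2) = 4

4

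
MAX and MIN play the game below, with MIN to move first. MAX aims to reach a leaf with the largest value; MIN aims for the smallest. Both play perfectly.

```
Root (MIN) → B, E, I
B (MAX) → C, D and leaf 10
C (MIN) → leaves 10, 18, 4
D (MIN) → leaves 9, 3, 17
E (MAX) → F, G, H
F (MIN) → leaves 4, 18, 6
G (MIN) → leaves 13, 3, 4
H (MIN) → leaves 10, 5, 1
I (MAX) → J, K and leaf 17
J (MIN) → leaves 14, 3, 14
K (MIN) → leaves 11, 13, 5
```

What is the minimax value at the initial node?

4

C (MIN): min(10, 18, 4) = 4
D (MIN): min(9, 3, 17) = 3
B (MAX): max(4, 3, 10) = 10
F (MIN): min(4, 18, 6) = 4
G (MIN): min(13, 3, 4) = 3
H (MIN): min(10, 5, 1) = 1
E (MAX): max(4, 3, 1) = 4
J (MIN): min(14, 3, 14) = 3
K (MIN): min(11, 13, 5) = 5
I (MAX): max(3, 5, 17) = 17
Root (MIN): min(10, 4, 17) = 4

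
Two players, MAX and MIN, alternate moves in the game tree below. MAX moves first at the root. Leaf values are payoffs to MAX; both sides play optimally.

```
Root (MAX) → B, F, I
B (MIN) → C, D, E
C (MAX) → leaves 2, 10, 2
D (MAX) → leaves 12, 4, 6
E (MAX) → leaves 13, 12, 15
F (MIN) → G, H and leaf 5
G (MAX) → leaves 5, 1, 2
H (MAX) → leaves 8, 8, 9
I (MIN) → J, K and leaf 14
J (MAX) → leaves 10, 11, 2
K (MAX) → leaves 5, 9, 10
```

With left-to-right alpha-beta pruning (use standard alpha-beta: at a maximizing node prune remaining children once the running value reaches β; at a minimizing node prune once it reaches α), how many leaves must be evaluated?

14

C [α=-∞,β=+∞]: v=10
D [α=-∞,β=10]: v=12 after child 1 ≥ β → β-cutoff, skip 2
E [α=-∞,β=10]: v=13 after child 1 ≥ β → β-cutoff, skip 2
B [α=-∞,β=+∞]: v=10
G [α=10,β=+∞]: v=5
F [α=10,β=+∞]: v=5 after child 1 ≤ α → α-cutoff, skip 2
J [α=10,β=+∞]: v=11
K [α=10,β=11]: v=10
I [α=10,β=+∞]: v=10 after child 2 ≤ α → α-cutoff, skip 1
Root [α=-∞,β=+∞]: v=10
Leaves evaluated: 14 of 23.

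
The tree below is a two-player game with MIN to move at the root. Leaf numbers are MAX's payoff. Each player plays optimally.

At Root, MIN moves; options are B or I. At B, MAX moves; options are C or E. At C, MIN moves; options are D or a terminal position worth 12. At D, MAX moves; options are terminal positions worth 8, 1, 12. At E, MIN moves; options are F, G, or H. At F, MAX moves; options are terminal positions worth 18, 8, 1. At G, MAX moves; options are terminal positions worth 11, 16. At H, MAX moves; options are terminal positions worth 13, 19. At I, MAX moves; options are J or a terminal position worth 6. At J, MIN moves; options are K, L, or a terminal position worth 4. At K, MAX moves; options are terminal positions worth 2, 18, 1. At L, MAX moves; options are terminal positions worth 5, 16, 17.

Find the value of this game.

D (MAX): max(8, 1, 12) = 12
C (MIN): min(12, 12) = 12
F (MAX): max(18, 8, 1) = 18
G (MAX): max(11, 16) = 16
H (MAX): max(13, 19) = 19
E (MIN): min(18, 16, 19) = 16
B (MAX): max(12, 16) = 16
K (MAX): max(2, 18, 1) = 18
L (MAX): max(5, 16, 17) = 17
J (MIN): min(18, 17, 4) = 4
I (MAX): max(4, 6) = 6
Root (MIN): min(16, 6) = 6

6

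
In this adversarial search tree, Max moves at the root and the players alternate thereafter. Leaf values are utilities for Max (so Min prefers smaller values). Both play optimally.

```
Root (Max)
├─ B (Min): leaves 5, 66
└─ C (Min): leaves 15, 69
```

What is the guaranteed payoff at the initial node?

B (Min): min(5, 66) = 5
C (Min): min(15, 69) = 15
Root (Max): max(5, 15) = 15

15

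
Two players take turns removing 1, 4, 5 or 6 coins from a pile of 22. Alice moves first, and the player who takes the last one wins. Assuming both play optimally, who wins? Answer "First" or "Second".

Positions where the player to move wins (W) vs loses (L):
i:   0  1  2  3  4  5  6  7  8  9 10 11 12 13 14 15 16 17 18 19 20 21 22
     L  W  L  W  W  W  W  W  W  L  W  L  W  W  W  W  W  W  L  W  L  W  W
Position 22 is W, so the first player wins.

First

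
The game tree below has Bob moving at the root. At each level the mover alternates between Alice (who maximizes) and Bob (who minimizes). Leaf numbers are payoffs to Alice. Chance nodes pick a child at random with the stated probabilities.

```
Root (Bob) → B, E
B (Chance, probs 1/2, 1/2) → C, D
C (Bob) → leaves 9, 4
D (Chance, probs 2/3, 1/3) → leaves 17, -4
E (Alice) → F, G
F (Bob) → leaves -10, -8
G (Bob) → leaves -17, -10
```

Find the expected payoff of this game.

C (Bob): min(9, 4) = 4
D (Chance): 2/3·17 + 1/3·-4 = 10
B (Chance): 1/2·4 + 1/2·10 = 7
F (Bob): min(-10, -8) = -10
G (Bob): min(-17, -10) = -17
E (Alice): max(-10, -17) = -10
Root (Bob): min(7, -10) = -10

-10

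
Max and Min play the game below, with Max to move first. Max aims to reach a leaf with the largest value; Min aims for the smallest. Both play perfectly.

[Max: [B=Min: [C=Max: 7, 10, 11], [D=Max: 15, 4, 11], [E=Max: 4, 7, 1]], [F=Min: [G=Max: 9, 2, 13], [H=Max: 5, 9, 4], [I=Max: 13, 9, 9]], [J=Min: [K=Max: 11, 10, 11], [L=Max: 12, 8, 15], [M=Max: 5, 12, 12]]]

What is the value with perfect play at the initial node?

C (Max): max(7, 10, 11) = 11
D (Max): max(15, 4, 11) = 15
E (Max): max(4, 7, 1) = 7
B (Min): min(11, 15, 7) = 7
G (Max): max(9, 2, 13) = 13
H (Max): max(5, 9, 4) = 9
I (Max): max(13, 9, 9) = 13
F (Min): min(13, 9, 13) = 9
K (Max): max(11, 10, 11) = 11
L (Max): max(12, 8, 15) = 15
M (Max): max(5, 12, 12) = 12
J (Min): min(11, 15, 12) = 11
Root (Max): max(7, 9, 11) = 11

11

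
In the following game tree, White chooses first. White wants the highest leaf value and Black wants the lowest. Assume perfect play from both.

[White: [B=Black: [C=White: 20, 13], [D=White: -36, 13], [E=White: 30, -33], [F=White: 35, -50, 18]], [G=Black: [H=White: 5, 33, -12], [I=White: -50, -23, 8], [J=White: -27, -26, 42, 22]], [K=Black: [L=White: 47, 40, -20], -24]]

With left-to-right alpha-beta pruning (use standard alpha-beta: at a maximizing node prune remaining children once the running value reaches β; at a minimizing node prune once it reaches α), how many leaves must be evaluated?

C [α=-∞,β=+∞]: v=20
D [α=-∞,β=20]: v=13
E [α=-∞,β=13]: v=30 after child 1 ≥ β → β-cutoff, skip 1
F [α=-∞,β=13]: v=35 after child 1 ≥ β → β-cutoff, skip 2
B [α=-∞,β=+∞]: v=13
H [α=13,β=+∞]: v=33
I [α=13,β=33]: v=8
G [α=13,β=+∞]: v=8 after child 2 ≤ α → α-cutoff, skip 1
L [α=13,β=+∞]: v=47
K [α=13,β=+∞]: v=-24
Root [α=-∞,β=+∞]: v=13
Leaves evaluated: 16 of 23.

16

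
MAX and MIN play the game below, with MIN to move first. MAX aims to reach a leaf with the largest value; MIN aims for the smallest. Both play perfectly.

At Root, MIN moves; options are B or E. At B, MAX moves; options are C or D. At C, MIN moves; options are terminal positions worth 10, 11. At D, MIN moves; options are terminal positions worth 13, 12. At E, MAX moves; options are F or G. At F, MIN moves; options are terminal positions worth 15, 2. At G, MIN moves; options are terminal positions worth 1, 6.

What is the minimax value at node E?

F: min(15, 2) = 2
G: min(1, 6) = 1
E: max(2, 1) = 2

2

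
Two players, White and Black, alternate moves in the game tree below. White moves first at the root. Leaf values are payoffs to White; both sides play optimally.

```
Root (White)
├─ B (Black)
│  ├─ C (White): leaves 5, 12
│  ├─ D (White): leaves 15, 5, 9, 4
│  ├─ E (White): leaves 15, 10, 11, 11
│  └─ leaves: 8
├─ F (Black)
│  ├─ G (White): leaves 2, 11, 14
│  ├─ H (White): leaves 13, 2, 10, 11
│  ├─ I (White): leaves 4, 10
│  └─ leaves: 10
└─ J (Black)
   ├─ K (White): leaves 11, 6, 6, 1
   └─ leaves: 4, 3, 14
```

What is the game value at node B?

8

C: max(5, 12) = 12
D: max(15, 5, 9, 4) = 15
E: max(15, 10, 11, 11) = 15
B: min(12, 15, 15, 8) = 8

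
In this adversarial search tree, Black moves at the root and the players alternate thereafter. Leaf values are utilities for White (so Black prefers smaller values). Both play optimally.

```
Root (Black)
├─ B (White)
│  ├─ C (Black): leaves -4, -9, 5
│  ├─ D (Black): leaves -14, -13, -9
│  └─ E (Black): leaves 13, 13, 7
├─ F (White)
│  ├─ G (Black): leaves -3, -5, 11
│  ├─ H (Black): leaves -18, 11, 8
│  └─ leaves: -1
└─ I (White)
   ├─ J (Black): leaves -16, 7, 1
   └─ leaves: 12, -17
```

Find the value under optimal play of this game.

-1

C (Black): min(-4, -9, 5) = -9
D (Black): min(-14, -13, -9) = -14
E (Black): min(13, 13, 7) = 7
B (White): max(-9, -14, 7) = 7
G (Black): min(-3, -5, 11) = -5
H (Black): min(-18, 11, 8) = -18
F (White): max(-5, -18, -1) = -1
J (Black): min(-16, 7, 1) = -16
I (White): max(-16, 12, -17) = 12
Root (Black): min(7, -1, 12) = -1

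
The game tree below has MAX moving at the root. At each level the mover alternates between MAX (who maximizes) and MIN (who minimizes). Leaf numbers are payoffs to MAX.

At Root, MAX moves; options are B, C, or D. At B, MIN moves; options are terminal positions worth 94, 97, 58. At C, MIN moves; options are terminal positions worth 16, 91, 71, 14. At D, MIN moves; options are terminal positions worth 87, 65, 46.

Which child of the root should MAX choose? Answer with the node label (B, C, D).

B

B (MIN): min(94, 97, 58) = 58
C (MIN): min(16, 91, 71, 14) = 14
D (MIN): min(87, 65, 46) = 46
Root (MAX): max(58, 14, 46) = 58
MAX picks the child with the highest value: B (value 58).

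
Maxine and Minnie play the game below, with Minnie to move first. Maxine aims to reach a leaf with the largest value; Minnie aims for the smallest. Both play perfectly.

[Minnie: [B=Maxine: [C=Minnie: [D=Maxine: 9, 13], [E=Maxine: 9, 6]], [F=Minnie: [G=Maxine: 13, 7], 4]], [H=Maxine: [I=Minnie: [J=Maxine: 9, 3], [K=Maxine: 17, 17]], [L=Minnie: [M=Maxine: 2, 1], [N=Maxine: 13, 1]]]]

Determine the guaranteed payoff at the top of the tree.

9

D (Maxine): max(9, 13) = 13
E (Maxine): max(9, 6) = 9
C (Minnie): min(13, 9) = 9
G (Maxine): max(13, 7) = 13
F (Minnie): min(13, 4) = 4
B (Maxine): max(9, 4) = 9
J (Maxine): max(9, 3) = 9
K (Maxine): max(17, 17) = 17
I (Minnie): min(9, 17) = 9
M (Maxine): max(2, 1) = 2
N (Maxine): max(13, 1) = 13
L (Minnie): min(2, 13) = 2
H (Maxine): max(9, 2) = 9
Root (Minnie): min(9, 9) = 9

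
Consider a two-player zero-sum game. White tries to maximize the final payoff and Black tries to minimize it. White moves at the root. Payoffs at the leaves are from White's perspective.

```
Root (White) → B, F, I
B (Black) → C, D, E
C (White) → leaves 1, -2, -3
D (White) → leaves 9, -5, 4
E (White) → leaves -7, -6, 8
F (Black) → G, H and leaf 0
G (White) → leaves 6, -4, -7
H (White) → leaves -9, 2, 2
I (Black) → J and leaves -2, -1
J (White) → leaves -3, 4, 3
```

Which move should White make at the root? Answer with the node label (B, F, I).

C (White): max(1, -2, -3) = 1
D (White): max(9, -5, 4) = 9
E (White): max(-7, -6, 8) = 8
B (Black): min(1, 9, 8) = 1
G (White): max(6, -4, -7) = 6
H (White): max(-9, 2, 2) = 2
F (Black): min(6, 2, 0) = 0
J (White): max(-3, 4, 3) = 4
I (Black): min(4, -2, -1) = -2
Root (White): max(1, 0, -2) = 1
White picks the child with the highest value: B (value 1).

B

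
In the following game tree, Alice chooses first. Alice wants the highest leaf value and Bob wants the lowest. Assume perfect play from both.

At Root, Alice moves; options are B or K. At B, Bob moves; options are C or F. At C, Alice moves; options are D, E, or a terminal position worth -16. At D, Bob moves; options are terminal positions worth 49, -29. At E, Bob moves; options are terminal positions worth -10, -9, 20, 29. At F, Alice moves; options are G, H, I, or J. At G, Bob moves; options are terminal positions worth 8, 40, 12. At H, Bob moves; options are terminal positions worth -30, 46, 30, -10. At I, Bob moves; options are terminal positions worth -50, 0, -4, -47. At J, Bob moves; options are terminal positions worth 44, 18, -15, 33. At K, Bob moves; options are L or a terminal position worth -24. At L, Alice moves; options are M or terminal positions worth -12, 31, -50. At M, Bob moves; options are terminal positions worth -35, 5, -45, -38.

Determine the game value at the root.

D (Bob): min(49, -29) = -29
E (Bob): min(-10, -9, 20, 29) = -10
C (Alice): max(-29, -10, -16) = -10
G (Bob): min(8, 40, 12) = 8
H (Bob): min(-30, 46, 30, -10) = -30
I (Bob): min(-50, 0, -4, -47) = -50
J (Bob): min(44, 18, -15, 33) = -15
F (Alice): max(8, -30, -50, -15) = 8
B (Bob): min(-10, 8) = -10
M (Bob): min(-35, 5, -45, -38) = -45
L (Alice): max(-45, -12, 31, -50) = 31
K (Bob): min(31, -24) = -24
Root (Alice): max(-10, -24) = -10

-10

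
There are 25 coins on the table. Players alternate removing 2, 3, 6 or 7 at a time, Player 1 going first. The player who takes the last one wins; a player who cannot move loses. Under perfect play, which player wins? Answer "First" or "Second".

Mark each pile size as W (mover wins) or L (mover loses):
i:   0  1  2  3  4  5  6  7  8  9 10 11 12 13 14 15 16 17 18 19 20 21 22 23 24 25
     L  L  W  W  W  L  W  W  W  L  L  W  W  W  L  W  W  W  L  L  W  W  W  L  W  W
Position 25 is W, so the first player wins.

First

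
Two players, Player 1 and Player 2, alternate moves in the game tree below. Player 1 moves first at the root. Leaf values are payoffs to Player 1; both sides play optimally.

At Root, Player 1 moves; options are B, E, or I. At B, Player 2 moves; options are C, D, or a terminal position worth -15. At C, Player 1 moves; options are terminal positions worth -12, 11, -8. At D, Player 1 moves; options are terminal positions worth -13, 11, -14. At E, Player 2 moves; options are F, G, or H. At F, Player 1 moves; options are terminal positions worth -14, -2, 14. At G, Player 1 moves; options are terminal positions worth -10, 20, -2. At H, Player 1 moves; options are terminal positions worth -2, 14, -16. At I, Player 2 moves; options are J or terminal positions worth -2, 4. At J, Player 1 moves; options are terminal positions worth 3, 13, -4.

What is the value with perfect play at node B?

C: max(-12, 11, -8) = 11
D: max(-13, 11, -14) = 11
B: min(11, 11, -15) = -15

-15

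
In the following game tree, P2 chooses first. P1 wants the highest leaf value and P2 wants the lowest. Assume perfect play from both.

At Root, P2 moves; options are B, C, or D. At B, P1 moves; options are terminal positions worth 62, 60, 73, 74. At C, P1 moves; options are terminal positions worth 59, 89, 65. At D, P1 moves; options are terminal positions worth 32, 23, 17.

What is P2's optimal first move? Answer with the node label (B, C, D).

B (P1): max(62, 60, 73, 74) = 74
C (P1): max(59, 89, 65) = 89
D (P1): max(32, 23, 17) = 32
Root (P2): min(74, 89, 32) = 32
P2 picks the child with the lowest value: D (value 32).

D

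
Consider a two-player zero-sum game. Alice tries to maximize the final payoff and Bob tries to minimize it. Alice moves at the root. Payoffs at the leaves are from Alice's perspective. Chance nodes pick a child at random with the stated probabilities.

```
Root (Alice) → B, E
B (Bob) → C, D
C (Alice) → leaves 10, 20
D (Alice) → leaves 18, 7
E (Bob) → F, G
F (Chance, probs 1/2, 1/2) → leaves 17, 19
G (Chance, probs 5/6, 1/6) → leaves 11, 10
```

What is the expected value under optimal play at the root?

C (Alice): max(10, 20) = 20
D (Alice): max(18, 7) = 18
B (Bob): min(20, 18) = 18
F (Chance): 1/2·17 + 1/2·19 = 18
G (Chance): 5/6·11 + 1/6·10 = 10.83
E (Bob): min(18, 10.83) = 10.83
Root (Alice): max(18, 10.83) = 18

18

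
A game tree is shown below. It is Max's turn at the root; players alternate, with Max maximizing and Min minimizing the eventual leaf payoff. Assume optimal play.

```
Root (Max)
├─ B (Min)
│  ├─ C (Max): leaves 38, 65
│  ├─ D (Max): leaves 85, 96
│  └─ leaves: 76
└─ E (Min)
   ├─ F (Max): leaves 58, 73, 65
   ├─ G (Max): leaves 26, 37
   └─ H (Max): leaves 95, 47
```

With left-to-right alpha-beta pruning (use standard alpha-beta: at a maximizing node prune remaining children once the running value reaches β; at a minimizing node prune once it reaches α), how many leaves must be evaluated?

C [α=-∞,β=+∞]: v=65
D [α=-∞,β=65]: v=85 after child 1 ≥ β → β-cutoff, skip 1
B [α=-∞,β=+∞]: v=65
F [α=65,β=+∞]: v=73
G [α=65,β=73]: v=37
E [α=65,β=+∞]: v=37 after child 2 ≤ α → α-cutoff, skip 1
Root [α=-∞,β=+∞]: v=65
Leaves evaluated: 9 of 12.

9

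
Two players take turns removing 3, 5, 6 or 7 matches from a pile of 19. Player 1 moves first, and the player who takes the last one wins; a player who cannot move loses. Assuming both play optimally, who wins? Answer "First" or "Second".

W/L table (W = player to move can force a win):
i:   0  1  2  3  4  5  6  7  8  9 10 11 12 13 14 15 16 17 18 19
     L  L  L  W  W  W  W  W  W  W  L  L  L  W  W  W  W  W  W  W
Position 19 is W, so the first player wins.

First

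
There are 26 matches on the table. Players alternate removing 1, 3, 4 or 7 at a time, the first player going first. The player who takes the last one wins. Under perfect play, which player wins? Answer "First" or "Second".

Second

i:   0  1  2  3  4  5  6  7  8  9 10 11 12 13 14 15 16 17 18 19 20 21 22 23 24 25 26
     L  W  L  W  W  W  W  W  L  W  L  W  W  W  W  W  L  W  L  W  W  W  W  W  L  W  L
Position 26 is L, so the second player wins.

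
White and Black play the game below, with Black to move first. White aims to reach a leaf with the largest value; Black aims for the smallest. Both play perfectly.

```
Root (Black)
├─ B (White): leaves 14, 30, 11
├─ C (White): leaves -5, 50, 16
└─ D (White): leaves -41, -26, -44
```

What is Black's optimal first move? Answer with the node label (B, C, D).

D

B (White): max(14, 30, 11) = 30
C (White): max(-5, 50, 16) = 50
D (White): max(-41, -26, -44) = -26
Root (Black): min(30, 50, -26) = -26
Black picks the child with the lowest value: D (value -26).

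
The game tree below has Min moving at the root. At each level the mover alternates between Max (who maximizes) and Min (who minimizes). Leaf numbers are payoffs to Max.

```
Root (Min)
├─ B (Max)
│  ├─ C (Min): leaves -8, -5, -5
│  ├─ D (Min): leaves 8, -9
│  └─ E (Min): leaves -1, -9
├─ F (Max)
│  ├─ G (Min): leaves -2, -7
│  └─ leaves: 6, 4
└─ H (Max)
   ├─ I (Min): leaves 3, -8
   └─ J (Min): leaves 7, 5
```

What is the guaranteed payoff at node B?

-8

C: min(-8, -5, -5) = -8
D: min(8, -9) = -9
E: min(-1, -9) = -9
B: max(-8, -9, -9) = -8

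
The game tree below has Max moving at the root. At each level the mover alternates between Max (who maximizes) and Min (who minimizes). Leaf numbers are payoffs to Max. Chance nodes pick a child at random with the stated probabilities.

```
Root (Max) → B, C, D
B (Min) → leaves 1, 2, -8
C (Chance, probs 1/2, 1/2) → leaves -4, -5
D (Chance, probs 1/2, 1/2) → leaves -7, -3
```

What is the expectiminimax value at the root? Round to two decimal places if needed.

B (Min): min(1, 2, -8) = -8
C (Chance): 1/2·-4 + 1/2·-5 = -4.5
D (Chance): 1/2·-7 + 1/2·-3 = -5
Root (Max): max(-8, -4.5, -5) = -4.5

-4.5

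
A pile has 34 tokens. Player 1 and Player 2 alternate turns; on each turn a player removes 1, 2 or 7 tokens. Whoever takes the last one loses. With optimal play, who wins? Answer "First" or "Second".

i:   0  1  2  3  4  5  6  7  8  9 10 11 12 13 14 15 16 17 18 19 20 21 22 23 24 25 26 27 28 29 30 31 32 33 34
     W  L  W  W  L  W  W  L  W  W  L  W  W  L  W  W  L  W  W  L  W  W  L  W  W  L  W  W  L  W  W  L  W  W  L
Position 34 is L, so the second player wins.

Second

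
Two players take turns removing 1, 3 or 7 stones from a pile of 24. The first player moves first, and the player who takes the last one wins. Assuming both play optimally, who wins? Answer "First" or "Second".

Second

Mark each pile size as W (mover wins) or L (mover loses):
i:   0  1  2  3  4  5  6  7  8  9 10 11 12 13 14 15 16 17 18 19 20 21 22 23 24
     L  W  L  W  L  W  L  W  L  W  L  W  L  W  L  W  L  W  L  W  L  W  L  W  L
Position 24 is L, so the second player wins.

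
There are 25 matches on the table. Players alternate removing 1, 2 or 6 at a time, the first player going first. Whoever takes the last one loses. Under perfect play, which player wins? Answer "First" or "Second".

Mark each pile size as W (mover wins) or L (mover loses):
i:   0  1  2  3  4  5  6  7  8  9 10 11 12 13 14 15 16 17 18 19 20 21 22 23 24 25
     W  L  W  W  L  W  W  W  L  W  W  L  W  W  W  L  W  W  L  W  W  W  L  W  W  L
Position 25 is L, so the second player wins.

Second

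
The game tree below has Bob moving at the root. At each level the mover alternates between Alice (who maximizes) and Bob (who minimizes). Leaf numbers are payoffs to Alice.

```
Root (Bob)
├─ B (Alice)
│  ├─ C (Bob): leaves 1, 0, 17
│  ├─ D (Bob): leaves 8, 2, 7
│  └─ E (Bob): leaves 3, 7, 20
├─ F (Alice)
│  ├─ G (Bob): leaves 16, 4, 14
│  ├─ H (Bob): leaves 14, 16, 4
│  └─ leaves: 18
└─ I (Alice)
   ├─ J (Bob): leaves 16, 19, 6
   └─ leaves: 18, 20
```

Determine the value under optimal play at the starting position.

C (Bob): min(1, 0, 17) = 0
D (Bob): min(8, 2, 7) = 2
E (Bob): min(3, 7, 20) = 3
B (Alice): max(0, 2, 3) = 3
G (Bob): min(16, 4, 14) = 4
H (Bob): min(14, 16, 4) = 4
F (Alice): max(4, 4, 18) = 18
J (Bob): min(16, 19, 6) = 6
I (Alice): max(6, 18, 20) = 20
Root (Bob): min(3, 18, 20) = 3

3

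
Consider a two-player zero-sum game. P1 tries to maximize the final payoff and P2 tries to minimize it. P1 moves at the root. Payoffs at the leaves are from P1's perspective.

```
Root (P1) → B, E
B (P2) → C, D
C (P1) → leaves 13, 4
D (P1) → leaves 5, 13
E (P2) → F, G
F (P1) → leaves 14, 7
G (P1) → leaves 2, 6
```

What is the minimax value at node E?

6

F: max(14, 7) = 14
G: max(2, 6) = 6
E: min(14, 6) = 6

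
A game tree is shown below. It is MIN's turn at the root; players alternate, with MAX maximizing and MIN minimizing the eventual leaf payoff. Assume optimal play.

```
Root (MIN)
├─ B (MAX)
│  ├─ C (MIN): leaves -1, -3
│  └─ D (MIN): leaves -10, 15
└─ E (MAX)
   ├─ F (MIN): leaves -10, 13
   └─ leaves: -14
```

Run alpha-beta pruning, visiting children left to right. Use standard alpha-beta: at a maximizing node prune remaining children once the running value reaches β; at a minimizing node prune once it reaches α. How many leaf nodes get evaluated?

C [α=-∞,β=+∞]: v=-3
D [α=-3,β=+∞]: v=-10 after child 1 ≤ α → α-cutoff, skip 1
B [α=-∞,β=+∞]: v=-3
F [α=-∞,β=-3]: v=-10
E [α=-∞,β=-3]: v=-10
Root [α=-∞,β=+∞]: v=-10
Leaves evaluated: 6 of 7.

6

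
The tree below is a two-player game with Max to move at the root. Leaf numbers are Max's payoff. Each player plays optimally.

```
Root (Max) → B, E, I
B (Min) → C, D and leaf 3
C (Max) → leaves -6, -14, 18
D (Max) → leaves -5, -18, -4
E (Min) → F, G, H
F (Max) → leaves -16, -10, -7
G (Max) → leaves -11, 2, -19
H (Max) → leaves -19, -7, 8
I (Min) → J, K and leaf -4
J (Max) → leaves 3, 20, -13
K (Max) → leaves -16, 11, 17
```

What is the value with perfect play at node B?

-4

C: max(-6, -14, 18) = 18
D: max(-5, -18, -4) = -4
B: min(18, -4, 3) = -4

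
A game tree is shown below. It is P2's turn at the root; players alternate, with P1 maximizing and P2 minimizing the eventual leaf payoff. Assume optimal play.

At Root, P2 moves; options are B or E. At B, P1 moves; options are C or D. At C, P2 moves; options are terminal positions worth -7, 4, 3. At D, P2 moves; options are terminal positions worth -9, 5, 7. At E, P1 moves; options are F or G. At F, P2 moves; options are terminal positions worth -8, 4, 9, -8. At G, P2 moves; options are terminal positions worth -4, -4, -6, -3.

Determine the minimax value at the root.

-7

C (P2): min(-7, 4, 3) = -7
D (P2): min(-9, 5, 7) = -9
B (P1): max(-7, -9) = -7
F (P2): min(-8, 4, 9, -8) = -8
G (P2): min(-4, -4, -6, -3) = -6
E (P1): max(-8, -6) = -6
Root (P2): min(-7, -6) = -7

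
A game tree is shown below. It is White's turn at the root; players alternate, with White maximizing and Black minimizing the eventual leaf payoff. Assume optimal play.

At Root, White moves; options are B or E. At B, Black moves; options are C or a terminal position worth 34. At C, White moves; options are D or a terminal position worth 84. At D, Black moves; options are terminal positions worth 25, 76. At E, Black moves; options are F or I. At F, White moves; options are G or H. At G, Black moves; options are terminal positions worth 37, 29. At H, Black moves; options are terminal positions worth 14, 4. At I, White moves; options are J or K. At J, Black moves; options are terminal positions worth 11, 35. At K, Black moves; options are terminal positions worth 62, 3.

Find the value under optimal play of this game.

D (Black): min(25, 76) = 25
C (White): max(25, 84) = 84
B (Black): min(84, 34) = 34
G (Black): min(37, 29) = 29
H (Black): min(14, 4) = 4
F (White): max(29, 4) = 29
J (Black): min(11, 35) = 11
K (Black): min(62, 3) = 3
I (White): max(11, 3) = 11
E (Black): min(29, 11) = 11
Root (White): max(34, 11) = 34

34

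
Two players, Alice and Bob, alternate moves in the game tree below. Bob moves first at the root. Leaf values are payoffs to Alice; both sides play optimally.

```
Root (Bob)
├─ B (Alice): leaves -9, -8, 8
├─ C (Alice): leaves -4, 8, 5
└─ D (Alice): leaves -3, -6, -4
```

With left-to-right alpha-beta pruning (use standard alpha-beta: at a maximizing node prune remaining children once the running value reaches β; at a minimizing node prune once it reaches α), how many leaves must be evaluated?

B [α=-∞,β=+∞]: v=8
C [α=-∞,β=8]: v=8 after child 2 ≥ β → β-cutoff, skip 1
D [α=-∞,β=8]: v=-3
Root [α=-∞,β=+∞]: v=-3
Leaves evaluated: 8 of 9.

8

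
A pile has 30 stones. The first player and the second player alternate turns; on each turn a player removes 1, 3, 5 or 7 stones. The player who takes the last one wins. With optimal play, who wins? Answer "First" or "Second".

Compute winning (W) and losing (L) positions by backward induction:
i:   0  1  2  3  4  5  6  7  8  9 10 11 12 13 14 15 16 17 18 19 20 21 22 23 24 25 26 27 28 29 30
     L  W  L  W  L  W  L  W  L  W  L  W  L  W  L  W  L  W  L  W  L  W  L  W  L  W  L  W  L  W  L
Position 30 is L, so the second player wins.

Second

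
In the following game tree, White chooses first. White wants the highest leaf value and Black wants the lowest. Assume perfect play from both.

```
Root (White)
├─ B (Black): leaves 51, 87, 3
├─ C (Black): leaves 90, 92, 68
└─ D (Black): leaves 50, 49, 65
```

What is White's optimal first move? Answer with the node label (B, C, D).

B (Black): min(51, 87, 3) = 3
C (Black): min(90, 92, 68) = 68
D (Black): min(50, 49, 65) = 49
Root (White): max(3, 68, 49) = 68
White picks the child with the highest value: C (value 68).

C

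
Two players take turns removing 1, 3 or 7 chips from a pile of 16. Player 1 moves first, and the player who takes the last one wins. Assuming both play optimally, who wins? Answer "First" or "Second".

Mark each pile size as W (mover wins) or L (mover loses):
i:   0  1  2  3  4  5  6  7  8  9 10 11 12 13 14 15 16
     L  W  L  W  L  W  L  W  L  W  L  W  L  W  L  W  L
Position 16 is L, so the second player wins.

Second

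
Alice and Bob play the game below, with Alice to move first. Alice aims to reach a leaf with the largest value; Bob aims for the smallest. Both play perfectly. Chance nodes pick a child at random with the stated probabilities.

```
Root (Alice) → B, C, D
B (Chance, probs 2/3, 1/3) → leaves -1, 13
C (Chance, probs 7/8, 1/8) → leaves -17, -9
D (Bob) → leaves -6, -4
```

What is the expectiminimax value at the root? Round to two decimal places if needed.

B (Chance): 2/3·-1 + 1/3·13 = 3.67
C (Chance): 7/8·-17 + 1/8·-9 = -16
D (Bob): min(-6, -4) = -6
Root (Alice): max(3.67, -16, -6) = 3.67

3.67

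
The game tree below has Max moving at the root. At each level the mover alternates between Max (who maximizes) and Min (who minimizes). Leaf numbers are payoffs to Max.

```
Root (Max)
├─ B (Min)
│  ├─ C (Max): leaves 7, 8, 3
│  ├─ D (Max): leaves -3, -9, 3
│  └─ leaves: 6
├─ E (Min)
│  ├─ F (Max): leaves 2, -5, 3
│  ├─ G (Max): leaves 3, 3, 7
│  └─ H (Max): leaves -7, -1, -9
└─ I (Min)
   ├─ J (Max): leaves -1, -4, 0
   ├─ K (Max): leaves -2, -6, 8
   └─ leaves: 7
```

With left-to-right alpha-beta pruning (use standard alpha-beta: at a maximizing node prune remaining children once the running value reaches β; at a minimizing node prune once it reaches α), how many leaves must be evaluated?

13

C [α=-∞,β=+∞]: v=8
D [α=-∞,β=8]: v=3
B [α=-∞,β=+∞]: v=3
F [α=3,β=+∞]: v=3
E [α=3,β=+∞]: v=3 after child 1 ≤ α → α-cutoff, skip 2
J [α=3,β=+∞]: v=0
I [α=3,β=+∞]: v=0 after child 1 ≤ α → α-cutoff, skip 2
Root [α=-∞,β=+∞]: v=3
Leaves evaluated: 13 of 23.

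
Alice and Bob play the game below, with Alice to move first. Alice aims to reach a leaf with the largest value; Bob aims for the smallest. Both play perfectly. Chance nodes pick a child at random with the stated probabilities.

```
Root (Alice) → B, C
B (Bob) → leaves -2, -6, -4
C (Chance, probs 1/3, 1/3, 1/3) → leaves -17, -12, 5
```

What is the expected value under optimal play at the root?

-6

B (Bob): min(-2, -6, -4) = -6
C (Chance): 1/3·-17 + 1/3·-12 + 1/3·5 = -8
Root (Alice): max(-6, -8) = -6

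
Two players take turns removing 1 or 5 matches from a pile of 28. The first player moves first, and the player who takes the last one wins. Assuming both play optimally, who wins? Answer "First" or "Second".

Second

Positions where the player to move wins (W) vs loses (L):
i:   0  1  2  3  4  5  6  7  8  9 10 11 12 13 14 15 16 17 18 19 20 21 22 23 24 25 26 27 28
     L  W  L  W  L  W  L  W  L  W  L  W  L  W  L  W  L  W  L  W  L  W  L  W  L  W  L  W  L
Position 28 is L, so the second player wins.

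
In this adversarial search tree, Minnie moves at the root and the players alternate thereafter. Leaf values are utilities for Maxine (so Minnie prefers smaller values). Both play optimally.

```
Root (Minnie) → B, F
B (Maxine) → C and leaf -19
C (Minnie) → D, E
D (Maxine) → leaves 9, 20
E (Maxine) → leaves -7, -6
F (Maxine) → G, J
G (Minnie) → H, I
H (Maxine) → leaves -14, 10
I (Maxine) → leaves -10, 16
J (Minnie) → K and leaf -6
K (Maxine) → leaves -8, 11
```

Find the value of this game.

D (Maxine): max(9, 20) = 20
E (Maxine): max(-7, -6) = -6
C (Minnie): min(20, -6) = -6
B (Maxine): max(-6, -19) = -6
H (Maxine): max(-14, 10) = 10
I (Maxine): max(-10, 16) = 16
G (Minnie): min(10, 16) = 10
K (Maxine): max(-8, 11) = 11
J (Minnie): min(11, -6) = -6
F (Maxine): max(10, -6) = 10
Root (Minnie): min(-6, 10) = -6

-6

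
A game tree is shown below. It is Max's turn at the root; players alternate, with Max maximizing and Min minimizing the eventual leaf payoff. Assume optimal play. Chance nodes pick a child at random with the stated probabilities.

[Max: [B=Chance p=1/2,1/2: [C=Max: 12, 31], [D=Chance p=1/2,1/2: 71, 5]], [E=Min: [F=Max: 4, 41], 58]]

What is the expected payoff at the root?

C (Max): max(12, 31) = 31
D (Chance): 1/2·71 + 1/2·5 = 38
B (Chance): 1/2·31 + 1/2·38 = 34.5
F (Max): max(4, 41) = 41
E (Min): min(41, 58) = 41
Root (Max): max(34.5, 41) = 41

41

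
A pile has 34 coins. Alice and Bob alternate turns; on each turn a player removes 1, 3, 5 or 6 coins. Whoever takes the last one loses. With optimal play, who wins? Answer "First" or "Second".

Compute winning (W) and losing (L) positions by backward induction:
i:   0  1  2  3  4  5  6  7  8  9 10 11 12 13 14 15 16 17 18 19 20 21 22 23 24 25 26 27 28 29 30 31 32 33 34
     W  L  W  L  W  L  W  W  W  W  W  W  L  W  L  W  L  W  W  W  W  W  W  L  W  L  W  L  W  W  W  W  W  W  L
Position 34 is L, so the second player wins.

Second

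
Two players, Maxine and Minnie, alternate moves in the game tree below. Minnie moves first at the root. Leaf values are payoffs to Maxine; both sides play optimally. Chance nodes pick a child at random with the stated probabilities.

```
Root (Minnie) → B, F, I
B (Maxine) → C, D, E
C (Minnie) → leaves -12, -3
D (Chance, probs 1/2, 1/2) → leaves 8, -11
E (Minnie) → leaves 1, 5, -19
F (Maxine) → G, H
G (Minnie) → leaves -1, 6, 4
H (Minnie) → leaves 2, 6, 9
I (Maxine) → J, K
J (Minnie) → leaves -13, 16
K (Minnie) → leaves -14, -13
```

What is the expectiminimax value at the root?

-13

C (Minnie): min(-12, -3) = -12
D (Chance): 1/2·8 + 1/2·-11 = -1.5
E (Minnie): min(1, 5, -19) = -19
B (Maxine): max(-12, -1.5, -19) = -1.5
G (Minnie): min(-1, 6, 4) = -1
H (Minnie): min(2, 6, 9) = 2
F (Maxine): max(-1, 2) = 2
J (Minnie): min(-13, 16) = -13
K (Minnie): min(-14, -13) = -14
I (Maxine): max(-13, -14) = -13
Root (Minnie): min(-1.5, 2, -13) = -13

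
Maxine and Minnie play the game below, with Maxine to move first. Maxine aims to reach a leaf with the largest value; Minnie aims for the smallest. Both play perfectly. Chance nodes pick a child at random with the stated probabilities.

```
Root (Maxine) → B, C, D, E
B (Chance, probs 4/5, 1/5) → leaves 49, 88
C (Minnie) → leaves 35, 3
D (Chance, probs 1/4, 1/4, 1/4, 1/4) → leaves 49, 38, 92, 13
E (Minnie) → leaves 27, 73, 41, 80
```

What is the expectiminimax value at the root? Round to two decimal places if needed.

B (Chance): 4/5·49 + 1/5·88 = 56.8
C (Minnie): min(35, 3) = 3
D (Chance): 1/4·49 + 1/4·38 + 1/4·92 + 1/4·13 = 48
E (Minnie): min(27, 73, 41, 80) = 27
Root (Maxine): max(56.8, 3, 48, 27) = 56.8

56.8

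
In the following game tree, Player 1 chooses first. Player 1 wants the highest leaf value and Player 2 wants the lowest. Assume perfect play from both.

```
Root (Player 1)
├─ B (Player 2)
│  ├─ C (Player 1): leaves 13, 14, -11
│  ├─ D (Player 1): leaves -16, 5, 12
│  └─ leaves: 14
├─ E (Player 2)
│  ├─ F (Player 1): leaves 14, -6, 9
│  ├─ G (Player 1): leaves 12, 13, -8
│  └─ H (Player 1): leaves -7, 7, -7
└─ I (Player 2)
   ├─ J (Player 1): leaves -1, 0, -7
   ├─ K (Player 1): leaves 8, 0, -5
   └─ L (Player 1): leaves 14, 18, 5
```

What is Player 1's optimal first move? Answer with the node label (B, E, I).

C (Player 1): max(13, 14, -11) = 14
D (Player 1): max(-16, 5, 12) = 12
B (Player 2): min(14, 12, 14) = 12
F (Player 1): max(14, -6, 9) = 14
G (Player 1): max(12, 13, -8) = 13
H (Player 1): max(-7, 7, -7) = 7
E (Player 2): min(14, 13, 7) = 7
J (Player 1): max(-1, 0, -7) = 0
K (Player 1): max(8, 0, -5) = 8
L (Player 1): max(14, 18, 5) = 18
I (Player 2): min(0, 8, 18) = 0
Root (Player 1): max(12, 7, 0) = 12
Player 1 picks the child with the highest value: B (value 12).

B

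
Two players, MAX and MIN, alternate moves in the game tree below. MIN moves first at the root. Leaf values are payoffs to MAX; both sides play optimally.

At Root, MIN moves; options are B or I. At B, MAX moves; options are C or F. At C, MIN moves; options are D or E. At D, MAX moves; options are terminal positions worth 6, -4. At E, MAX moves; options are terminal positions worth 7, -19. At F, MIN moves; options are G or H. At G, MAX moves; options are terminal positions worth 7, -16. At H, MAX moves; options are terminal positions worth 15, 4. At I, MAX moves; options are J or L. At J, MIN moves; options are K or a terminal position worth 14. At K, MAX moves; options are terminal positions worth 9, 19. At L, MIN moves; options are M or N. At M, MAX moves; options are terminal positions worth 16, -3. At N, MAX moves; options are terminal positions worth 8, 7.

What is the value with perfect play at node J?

K: max(9, 19) = 19
J: min(19, 14) = 14

14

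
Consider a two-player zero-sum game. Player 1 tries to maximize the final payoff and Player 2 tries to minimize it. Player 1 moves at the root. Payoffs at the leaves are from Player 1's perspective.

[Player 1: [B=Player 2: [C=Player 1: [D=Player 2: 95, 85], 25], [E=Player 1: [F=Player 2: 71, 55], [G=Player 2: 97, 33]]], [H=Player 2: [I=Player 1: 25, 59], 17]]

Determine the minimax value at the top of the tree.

55

D (Player 2): min(95, 85) = 85
C (Player 1): max(85, 25) = 85
F (Player 2): min(71, 55) = 55
G (Player 2): min(97, 33) = 33
E (Player 1): max(55, 33) = 55
B (Player 2): min(85, 55) = 55
I (Player 1): max(25, 59) = 59
H (Player 2): min(59, 17) = 17
Root (Player 1): max(55, 17) = 55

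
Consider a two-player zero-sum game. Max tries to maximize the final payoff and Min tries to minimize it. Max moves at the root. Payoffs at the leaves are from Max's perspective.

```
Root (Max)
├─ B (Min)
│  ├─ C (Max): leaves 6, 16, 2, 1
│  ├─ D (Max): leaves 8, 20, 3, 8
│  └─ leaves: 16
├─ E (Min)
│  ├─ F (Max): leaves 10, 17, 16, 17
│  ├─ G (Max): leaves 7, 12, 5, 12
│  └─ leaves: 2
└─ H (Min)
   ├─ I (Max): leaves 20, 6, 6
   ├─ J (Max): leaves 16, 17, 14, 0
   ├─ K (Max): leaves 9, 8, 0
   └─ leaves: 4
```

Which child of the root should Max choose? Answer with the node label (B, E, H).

C (Max): max(6, 16, 2, 1) = 16
D (Max): max(8, 20, 3, 8) = 20
B (Min): min(16, 20, 16) = 16
F (Max): max(10, 17, 16, 17) = 17
G (Max): max(7, 12, 5, 12) = 12
E (Min): min(17, 12, 2) = 2
I (Max): max(20, 6, 6) = 20
J (Max): max(16, 17, 14, 0) = 17
K (Max): max(9, 8, 0) = 9
H (Min): min(20, 17, 9, 4) = 4
Root (Max): max(16, 2, 4) = 16
Max picks the child with the highest value: B (value 16).

B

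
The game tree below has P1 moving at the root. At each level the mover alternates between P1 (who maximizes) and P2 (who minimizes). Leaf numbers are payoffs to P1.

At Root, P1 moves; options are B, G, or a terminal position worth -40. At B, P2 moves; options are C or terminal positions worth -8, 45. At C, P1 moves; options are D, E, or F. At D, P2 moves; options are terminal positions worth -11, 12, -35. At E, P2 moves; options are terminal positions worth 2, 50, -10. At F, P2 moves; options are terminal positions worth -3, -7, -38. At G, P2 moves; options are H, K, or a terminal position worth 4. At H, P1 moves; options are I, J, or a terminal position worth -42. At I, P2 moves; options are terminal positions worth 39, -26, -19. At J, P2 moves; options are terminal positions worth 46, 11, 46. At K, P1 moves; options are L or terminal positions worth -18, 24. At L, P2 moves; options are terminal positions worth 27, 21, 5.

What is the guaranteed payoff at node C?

-10

D: min(-11, 12, -35) = -35
E: min(2, 50, -10) = -10
F: min(-3, -7, -38) = -38
C: max(-35, -10, -38) = -10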